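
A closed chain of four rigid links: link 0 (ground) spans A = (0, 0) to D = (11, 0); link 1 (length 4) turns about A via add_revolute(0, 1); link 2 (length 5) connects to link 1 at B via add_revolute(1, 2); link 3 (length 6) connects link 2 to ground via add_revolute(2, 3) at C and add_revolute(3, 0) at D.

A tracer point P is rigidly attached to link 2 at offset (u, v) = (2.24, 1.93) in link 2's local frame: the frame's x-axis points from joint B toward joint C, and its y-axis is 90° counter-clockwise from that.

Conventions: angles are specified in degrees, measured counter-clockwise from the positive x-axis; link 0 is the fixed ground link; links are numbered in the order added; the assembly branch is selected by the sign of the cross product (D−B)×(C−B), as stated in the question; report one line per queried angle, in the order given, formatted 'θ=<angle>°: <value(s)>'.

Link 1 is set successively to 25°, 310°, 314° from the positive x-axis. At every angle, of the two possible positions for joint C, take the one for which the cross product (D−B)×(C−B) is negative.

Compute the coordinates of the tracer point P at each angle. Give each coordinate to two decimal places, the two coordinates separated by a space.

A=(0,0), D=(11.00,0)
θ=25°: B = A + 4.00·(cos25°, sin25°) = (3.6252, 1.6905)
θ=25°: |BD| = 7.5660
θ=25°: circle(B,5.00) ∩ circle(D,6.00): a=3.0561, h=3.9573
θ=25°:   candidates: C₊=(7.4882,4.8649) cross=29.941; C₋=(5.7199,-2.8496) cross=-29.941
θ=25°:   branch - wants cross < 0 → take C=(5.7199,-2.8496) (cross=-29.941)
θ=25°: ex = (C−B)/|BC| = (0.4189,-0.9080); ey = (0.9080,0.4189)
θ=25°: P = B + 2.24·ex + 1.93·ey = (6.3161,0.4650)
θ=310°: B = A + 4.00·(cos310°, sin310°) = (2.5712, -3.0642)
θ=310°: |BD| = 8.9685
θ=310°: circle(B,5.00) ∩ circle(D,6.00): a=3.8710, h=3.1647
θ=310°:   candidates: C₊=(5.1280,1.2326) cross=28.383; C₋=(7.2905,-4.7159) cross=-28.383
θ=310°:   branch - wants cross < 0 → take C=(7.2905,-4.7159) (cross=-28.383)
θ=310°: ex = (C−B)/|BC| = (0.9439,-0.3303); ey = (0.3303,0.9439)
θ=310°: P = B + 2.24·ex + 1.93·ey = (5.3230,-1.9825)
θ=314°: B = A + 4.00·(cos314°, sin314°) = (2.7786, -2.8774)
θ=314°: |BD| = 8.7103
θ=314°: circle(B,5.00) ∩ circle(D,6.00): a=3.7237, h=3.3367
θ=314°:   candidates: C₊=(5.1911,1.5021) cross=29.064; C₋=(7.3956,-4.7967) cross=-29.064
θ=314°:   branch - wants cross < 0 → take C=(7.3956,-4.7967) (cross=-29.064)
θ=314°: ex = (C−B)/|BC| = (0.9234,-0.3839); ey = (0.3839,0.9234)
θ=314°: P = B + 2.24·ex + 1.93·ey = (5.5879,-1.9551)

θ=25°: 6.32 0.47
θ=310°: 5.32 -1.98
θ=314°: 5.59 -1.96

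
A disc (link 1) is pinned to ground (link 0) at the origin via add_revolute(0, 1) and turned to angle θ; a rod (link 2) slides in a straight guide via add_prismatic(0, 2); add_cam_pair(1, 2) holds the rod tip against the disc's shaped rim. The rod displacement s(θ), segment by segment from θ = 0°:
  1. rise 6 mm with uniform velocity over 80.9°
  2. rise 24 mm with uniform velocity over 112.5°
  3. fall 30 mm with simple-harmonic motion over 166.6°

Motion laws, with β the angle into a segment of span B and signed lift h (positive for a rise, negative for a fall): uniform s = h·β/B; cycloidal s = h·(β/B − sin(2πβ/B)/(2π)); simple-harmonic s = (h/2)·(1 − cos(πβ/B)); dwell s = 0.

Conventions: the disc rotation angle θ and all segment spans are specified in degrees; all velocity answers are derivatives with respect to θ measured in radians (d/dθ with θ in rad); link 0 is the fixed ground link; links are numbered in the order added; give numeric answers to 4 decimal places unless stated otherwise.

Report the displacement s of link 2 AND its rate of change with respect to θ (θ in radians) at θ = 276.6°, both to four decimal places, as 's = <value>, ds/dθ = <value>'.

segment 1 (0° to 80.9°, uniform, h = 6) is passed completely: s = 0.0000 + (6) = 6.0000
segment 2 (80.9° to 193.4°, uniform, h = 24) is passed completely: s = 6.0000 + (24) = 30.0000
θ = 276.6° falls in segment 3 (193.4° to 360°, simple-harmonic, h = -30): β = 276.6 − 193.4 = 83.2°, B = 166.6°; Δs = -30/2·(1 − cos(π·0.4994)) = -14.9717; s = 30.0000 − 14.9717 = 15.0283
velocity in seg [193.4°–360°] (simple-harmonic), θ in radians: β = 83.2° = 1.4521 rad, B = 166.6° = 2.9077 rad; ds/dθ = (πh/(2B)) sin(πβ/B) = (π·(-30)/(2·2.9077)) sin(π·0.4994) = -16.206454 mm/rad

s = 15.0283, ds/dθ = -16.2065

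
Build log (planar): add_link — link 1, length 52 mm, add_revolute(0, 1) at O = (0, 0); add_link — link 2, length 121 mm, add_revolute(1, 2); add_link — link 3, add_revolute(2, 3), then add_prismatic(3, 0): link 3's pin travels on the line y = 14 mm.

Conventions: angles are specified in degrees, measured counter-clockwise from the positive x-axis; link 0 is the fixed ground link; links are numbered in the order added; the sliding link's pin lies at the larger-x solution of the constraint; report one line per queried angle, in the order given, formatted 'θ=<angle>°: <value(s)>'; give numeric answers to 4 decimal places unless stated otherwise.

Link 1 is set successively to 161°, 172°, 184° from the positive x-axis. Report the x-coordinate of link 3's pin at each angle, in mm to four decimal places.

geometry: r = 52 mm, L = 121 mm, e = 14 mm
θ=161°: crank pin P = (r cos θ, r sin θ) = (-49.166966, 16.929544)
θ=161°: h = r sin θ − e = 16.929544 − 14 = 2.929544
θ=161°: x = r cos θ + √(L² − h²) = -49.166966 + 120.964531 = 71.797565
θ=172°: crank pin P = (r cos θ, r sin θ) = (-51.493940, 7.237001)
θ=172°: h = r sin θ − e = 7.237001 − 14 = -6.762999
θ=172°: x = r cos θ + √(L² − h²) = -51.493940 + 120.810852 = 69.316912
θ=184°: crank pin P = (r cos θ, r sin θ) = (-51.873331, -3.627337)
θ=184°: h = r sin θ − e = -3.627337 − 14 = -17.627337
θ=184°: x = r cos θ + √(L² − h²) = -51.873331 + 119.709135 = 67.835804

θ=161°: 71.7976
θ=172°: 69.3169
θ=184°: 67.8358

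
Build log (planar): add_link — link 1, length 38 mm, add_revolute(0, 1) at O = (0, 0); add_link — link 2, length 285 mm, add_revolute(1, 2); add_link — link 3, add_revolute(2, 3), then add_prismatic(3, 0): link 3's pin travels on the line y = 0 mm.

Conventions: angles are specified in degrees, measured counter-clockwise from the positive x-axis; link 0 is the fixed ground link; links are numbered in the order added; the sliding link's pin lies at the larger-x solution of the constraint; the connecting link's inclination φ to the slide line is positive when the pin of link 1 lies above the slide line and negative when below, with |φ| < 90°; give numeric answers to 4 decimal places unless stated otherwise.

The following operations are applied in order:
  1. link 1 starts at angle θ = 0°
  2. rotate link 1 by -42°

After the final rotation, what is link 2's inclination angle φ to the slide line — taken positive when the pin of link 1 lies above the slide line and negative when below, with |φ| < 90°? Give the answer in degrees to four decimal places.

geometry: r = 38 mm, L = 285 mm, e = 0 mm; θ starts at 0°
rotate link 1 by -42°: θ ← 0° -42° = -42°
h = r sin θ − e = -25.426963 − 0 = -25.426963
sin φ = h / L = -25.426963 / 285 = -0.08921741
φ = arcsin(-0.08921741) = -5.118587°

-5.1186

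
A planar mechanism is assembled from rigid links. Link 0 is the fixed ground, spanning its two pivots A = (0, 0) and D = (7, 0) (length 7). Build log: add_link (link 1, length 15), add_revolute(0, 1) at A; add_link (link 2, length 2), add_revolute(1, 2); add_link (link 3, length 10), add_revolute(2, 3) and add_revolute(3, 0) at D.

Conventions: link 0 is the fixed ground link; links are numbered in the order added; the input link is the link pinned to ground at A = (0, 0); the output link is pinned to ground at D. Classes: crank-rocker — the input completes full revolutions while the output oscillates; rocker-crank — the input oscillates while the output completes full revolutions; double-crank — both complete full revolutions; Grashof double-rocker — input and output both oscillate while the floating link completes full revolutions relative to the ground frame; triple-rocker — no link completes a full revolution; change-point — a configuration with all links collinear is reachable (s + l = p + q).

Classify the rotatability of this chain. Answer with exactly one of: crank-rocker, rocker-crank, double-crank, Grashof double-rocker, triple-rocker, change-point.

lengths: ground=7, input=15, coupler=2, output=10
sorted: s=2 (shortest), l=15 (longest), p+q=17
s + l = 17 vs p + q = 17
s + l = p + q → change-point (collinear configuration reachable)

change-point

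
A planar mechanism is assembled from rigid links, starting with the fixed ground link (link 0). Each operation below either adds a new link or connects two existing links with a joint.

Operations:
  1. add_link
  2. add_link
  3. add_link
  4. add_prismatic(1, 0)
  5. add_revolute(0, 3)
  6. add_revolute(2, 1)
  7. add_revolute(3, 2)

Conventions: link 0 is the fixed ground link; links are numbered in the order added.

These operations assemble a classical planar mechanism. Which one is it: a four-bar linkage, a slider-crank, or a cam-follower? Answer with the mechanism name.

links: 4 (incl. ground); joints: 3 revolute, 1 prismatic, 0 higher (cam) pair, forming one closed loop
4 links, 3 revolutes + 1 prismatic in one loop → slider-crank

slider-crank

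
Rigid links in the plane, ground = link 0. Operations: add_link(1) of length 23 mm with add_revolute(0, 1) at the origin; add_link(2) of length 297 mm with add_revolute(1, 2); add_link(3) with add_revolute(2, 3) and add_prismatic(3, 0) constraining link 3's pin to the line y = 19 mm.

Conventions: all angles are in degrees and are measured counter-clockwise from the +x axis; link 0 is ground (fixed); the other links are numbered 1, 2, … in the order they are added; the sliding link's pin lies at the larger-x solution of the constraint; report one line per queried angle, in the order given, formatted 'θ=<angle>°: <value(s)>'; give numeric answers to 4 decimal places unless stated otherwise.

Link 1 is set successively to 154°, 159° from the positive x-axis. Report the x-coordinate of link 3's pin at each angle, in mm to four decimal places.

geometry: r = 23 mm, L = 297 mm, e = 19 mm
θ=154°: crank pin P = (r cos θ, r sin θ) = (-20.672263, 10.082536)
θ=154°: h = r sin θ − e = 10.082536 − 19 = -8.917464
θ=154°: x = r cos θ + √(L² − h²) = -20.672263 + 296.866096 = 276.193833
θ=159°: crank pin P = (r cos θ, r sin θ) = (-21.472350, 8.242463)
θ=159°: h = r sin θ − e = 8.242463 − 19 = -10.757537
θ=159°: x = r cos θ + √(L² − h²) = -21.472350 + 296.805113 = 275.332764

θ=154°: 276.1938
θ=159°: 275.3328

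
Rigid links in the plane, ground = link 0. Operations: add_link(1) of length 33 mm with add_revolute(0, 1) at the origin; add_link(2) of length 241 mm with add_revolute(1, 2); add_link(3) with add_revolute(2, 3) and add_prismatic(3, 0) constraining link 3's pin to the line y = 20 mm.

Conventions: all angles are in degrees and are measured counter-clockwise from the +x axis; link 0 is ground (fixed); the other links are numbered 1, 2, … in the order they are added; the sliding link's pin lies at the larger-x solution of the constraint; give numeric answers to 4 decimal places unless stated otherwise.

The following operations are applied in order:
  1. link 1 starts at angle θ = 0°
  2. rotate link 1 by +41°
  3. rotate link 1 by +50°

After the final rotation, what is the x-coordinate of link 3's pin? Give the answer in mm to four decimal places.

geometry: r = 33 mm, L = 241 mm, e = 20 mm; θ starts at 0°
rotate link 1 by +41°: θ ← 0° +41° = 41°
rotate link 1 by +50°: θ ← 41° +50° = 91°
crank pin P = (r cos θ, r sin θ) = (-0.575929, 32.994974)
h = r sin θ − e = 32.994974 − 20 = 12.994974
x = r cos θ + √(L² − h²) = -0.575929 + 240.649394 = 240.073464

240.0735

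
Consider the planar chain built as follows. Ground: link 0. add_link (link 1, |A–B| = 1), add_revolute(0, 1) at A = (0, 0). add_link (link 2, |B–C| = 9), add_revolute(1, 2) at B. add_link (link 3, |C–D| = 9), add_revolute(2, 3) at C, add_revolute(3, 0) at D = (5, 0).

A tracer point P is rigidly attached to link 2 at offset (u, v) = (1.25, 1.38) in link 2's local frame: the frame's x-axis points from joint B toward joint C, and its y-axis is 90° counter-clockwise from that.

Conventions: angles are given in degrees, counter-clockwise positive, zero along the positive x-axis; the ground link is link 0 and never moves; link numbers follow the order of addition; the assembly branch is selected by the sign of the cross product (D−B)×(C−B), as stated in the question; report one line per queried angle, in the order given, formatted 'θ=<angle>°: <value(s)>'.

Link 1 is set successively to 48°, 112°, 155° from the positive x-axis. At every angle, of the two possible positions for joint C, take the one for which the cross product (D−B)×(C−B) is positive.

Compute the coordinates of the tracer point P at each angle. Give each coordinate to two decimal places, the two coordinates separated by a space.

A=(0,0), D=(5.00,0)
θ=48°: B = A + 1.00·(cos48°, sin48°) = (0.6691, 0.7431)
θ=48°: |BD| = 4.3942
θ=48°: circle(B,9.00) ∩ circle(D,9.00): a=2.1971, h=8.7277
θ=48°:   candidates: C₊=(4.3106,8.9736) cross=38.351; C₋=(1.3585,-8.2304) cross=-38.351
θ=48°:   branch + wants cross > 0 → take C=(4.3106,8.9736) (cross=38.351)
θ=48°: ex = (C−B)/|BC| = (0.4046,0.9145); ey = (-0.9145,0.4046)
θ=48°: P = B + 1.25·ex + 1.38·ey = (-0.0871,2.4446)
θ=112°: B = A + 1.00·(cos112°, sin112°) = (-0.3746, 0.9272)
θ=112°: |BD| = 5.4540
θ=112°: circle(B,9.00) ∩ circle(D,9.00): a=2.7270, h=8.5769
θ=112°:   candidates: C₊=(3.7708,8.9157) cross=46.778; C₋=(0.8546,-7.9885) cross=-46.778
θ=112°:   branch + wants cross > 0 → take C=(3.7708,8.9157) (cross=46.778)
θ=112°: ex = (C−B)/|BC| = (0.4606,0.8876); ey = (-0.8876,0.4606)
θ=112°: P = B + 1.25·ex + 1.38·ey = (-1.0238,2.6723)
θ=155°: B = A + 1.00·(cos155°, sin155°) = (-0.9063, 0.4226)
θ=155°: |BD| = 5.9214
θ=155°: circle(B,9.00) ∩ circle(D,9.00): a=2.9607, h=8.4991
θ=155°:   candidates: C₊=(2.6534,8.6887) cross=50.326; C₋=(1.4403,-8.2661) cross=-50.326
θ=155°:   branch + wants cross > 0 → take C=(2.6534,8.6887) (cross=50.326)
θ=155°: ex = (C−B)/|BC| = (0.3955,0.9185); ey = (-0.9185,0.3955)
θ=155°: P = B + 1.25·ex + 1.38·ey = (-1.6794,2.1165)

θ=48°: -0.09 2.44
θ=112°: -1.02 2.67
θ=155°: -1.68 2.12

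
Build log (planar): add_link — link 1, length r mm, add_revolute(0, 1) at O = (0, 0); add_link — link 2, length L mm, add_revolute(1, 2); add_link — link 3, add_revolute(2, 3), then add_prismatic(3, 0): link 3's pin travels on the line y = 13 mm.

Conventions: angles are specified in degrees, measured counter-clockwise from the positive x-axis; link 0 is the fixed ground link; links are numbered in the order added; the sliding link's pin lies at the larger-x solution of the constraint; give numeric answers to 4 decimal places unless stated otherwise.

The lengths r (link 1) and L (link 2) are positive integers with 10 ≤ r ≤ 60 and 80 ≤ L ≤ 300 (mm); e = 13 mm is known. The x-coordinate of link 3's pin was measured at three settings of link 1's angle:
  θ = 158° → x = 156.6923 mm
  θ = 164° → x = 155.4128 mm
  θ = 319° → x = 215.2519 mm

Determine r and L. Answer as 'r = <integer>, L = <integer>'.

constraint per measurement: (x − r cos θ)² + (r sin θ − e)² = L²
subtracting the θ₁ and θ₂ equations cancels the r² and L² terms:
r = (x₁² − x₂²) / (2[(x₁cos θ₁ + e sin θ₁) − (x₂cos θ₂ + e sin θ₂)]) = 37.0004 → r = 37
L² = (x₁ − r cos θ₁)² + (r sin θ₁ − e)² = 36481.0156 → L = 191.0000 → L = 191
check at θ₃=319°: x = 215.2519 (printed 215.2519) ✓

r = 37, L = 191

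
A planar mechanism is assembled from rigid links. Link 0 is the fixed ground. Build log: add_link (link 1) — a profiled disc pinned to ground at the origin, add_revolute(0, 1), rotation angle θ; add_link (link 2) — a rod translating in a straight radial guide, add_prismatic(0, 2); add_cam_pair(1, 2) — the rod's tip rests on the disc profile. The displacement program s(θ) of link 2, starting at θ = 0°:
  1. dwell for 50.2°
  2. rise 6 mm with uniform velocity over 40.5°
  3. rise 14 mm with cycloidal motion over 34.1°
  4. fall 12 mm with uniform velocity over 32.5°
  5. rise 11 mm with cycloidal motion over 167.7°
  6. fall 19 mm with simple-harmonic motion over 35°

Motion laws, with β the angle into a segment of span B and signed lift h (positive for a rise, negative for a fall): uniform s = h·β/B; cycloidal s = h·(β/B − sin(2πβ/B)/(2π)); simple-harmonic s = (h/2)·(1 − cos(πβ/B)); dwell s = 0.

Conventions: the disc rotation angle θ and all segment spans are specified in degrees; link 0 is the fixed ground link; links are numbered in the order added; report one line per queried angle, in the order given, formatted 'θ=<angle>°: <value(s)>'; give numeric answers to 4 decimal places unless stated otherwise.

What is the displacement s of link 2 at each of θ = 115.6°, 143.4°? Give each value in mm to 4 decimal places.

seg 1 [0°–50.2°] dwell: s stays 0.0000
seg 2 [50.2°–90.7°] uniform, h=6: full span → s += 6 → s = 6.0000
seg 3 [90.7°–124.8°] cycloidal, h=14: θ=115.6° here. β=24.9, B=34.1. 14·(0.7302 − sin(2π·0.7302)/(2π)) = 12.4338 → s = 18.4338
seg 3 [90.7°–124.8°] cycloidal, h=14: full span → s += 14 → s = 20.0000
seg 4 [124.8°–157.3°] uniform, h=-12: θ=143.4° here. β=18.6, B=32.5. -12·18.6/32.5 = -6.8677 → s = 13.1323

θ=115.6°: 18.4338
θ=143.4°: 13.1323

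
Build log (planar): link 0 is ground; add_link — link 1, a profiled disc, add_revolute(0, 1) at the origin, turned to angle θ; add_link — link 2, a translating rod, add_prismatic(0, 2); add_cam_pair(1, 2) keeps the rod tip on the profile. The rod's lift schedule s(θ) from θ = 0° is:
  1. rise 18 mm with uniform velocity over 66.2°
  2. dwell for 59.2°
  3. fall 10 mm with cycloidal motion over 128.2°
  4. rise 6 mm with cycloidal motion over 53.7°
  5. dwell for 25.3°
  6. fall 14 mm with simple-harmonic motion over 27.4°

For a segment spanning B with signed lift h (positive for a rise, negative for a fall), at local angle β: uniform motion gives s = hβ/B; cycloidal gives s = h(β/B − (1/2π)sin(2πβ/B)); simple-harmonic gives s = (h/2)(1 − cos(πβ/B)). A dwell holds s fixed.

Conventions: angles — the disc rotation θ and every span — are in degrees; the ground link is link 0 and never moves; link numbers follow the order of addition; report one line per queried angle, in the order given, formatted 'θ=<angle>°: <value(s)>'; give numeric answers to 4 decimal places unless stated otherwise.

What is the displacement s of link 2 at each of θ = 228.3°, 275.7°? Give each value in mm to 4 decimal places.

seg 1 [0°–66.2°] uniform, h=18: full span → s += 18 → s = 18.0000
seg 2 [66.2°–125.4°] dwell: s stays 18.0000
seg 3 [125.4°–253.6°] cycloidal, h=-10: θ=228.3° here. β=102.9, B=128.2. -10·(0.8027 − sin(2π·0.8027)/(2π)) = -9.5318 → s = 8.4682
seg 3 [125.4°–253.6°] cycloidal, h=-10: full span → s += -10 → s = 8.0000
seg 4 [253.6°–307.3°] cycloidal, h=6: θ=275.7° here. β=22.1, B=53.7. 6·(0.4115 − sin(2π·0.4115)/(2π)) = 1.9655 → s = 9.9655

θ=228.3°: 8.4682
θ=275.7°: 9.9655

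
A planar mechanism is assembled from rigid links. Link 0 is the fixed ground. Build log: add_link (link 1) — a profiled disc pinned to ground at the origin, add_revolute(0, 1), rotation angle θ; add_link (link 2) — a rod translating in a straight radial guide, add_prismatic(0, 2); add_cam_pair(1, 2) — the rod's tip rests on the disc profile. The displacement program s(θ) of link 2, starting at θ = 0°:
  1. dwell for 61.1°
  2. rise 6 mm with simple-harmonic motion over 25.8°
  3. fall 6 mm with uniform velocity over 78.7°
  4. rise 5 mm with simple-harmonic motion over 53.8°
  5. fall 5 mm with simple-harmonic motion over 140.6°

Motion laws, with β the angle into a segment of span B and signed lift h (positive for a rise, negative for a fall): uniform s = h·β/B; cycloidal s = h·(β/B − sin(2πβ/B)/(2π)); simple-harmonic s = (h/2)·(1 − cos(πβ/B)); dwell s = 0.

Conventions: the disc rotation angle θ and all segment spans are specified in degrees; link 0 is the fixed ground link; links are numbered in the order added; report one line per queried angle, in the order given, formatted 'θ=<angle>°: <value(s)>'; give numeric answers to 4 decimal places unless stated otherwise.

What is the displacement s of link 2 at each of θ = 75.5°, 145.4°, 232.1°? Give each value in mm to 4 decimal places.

seg 1 [0°–61.1°] dwell: s stays 0.0000
seg 2 [61.1°–86.9°] simple-harmonic, h=6: θ=75.5° here. β=14.4, B=25.8. 6/2·(1 − cos(π·0.5581)) = 3.5449 → s = 3.5449
seg 2 [61.1°–86.9°] simple-harmonic, h=6: full span → s += 6 → s = 6.0000
seg 3 [86.9°–165.6°] uniform, h=-6: θ=145.4° here. β=58.5, B=78.7. -6·58.5/78.7 = -4.4600 → s = 1.5400
seg 3 [86.9°–165.6°] uniform, h=-6: full span → s += -6 → s = 0.0000
seg 4 [165.6°–219.4°] simple-harmonic, h=5: full span → s += 5 → s = 5.0000
seg 5 [219.4°–360°] simple-harmonic, h=-5: θ=232.1° here. β=12.7, B=140.6. -5/2·(1 − cos(π·0.0903)) = -0.1000 → s = 4.9000

θ=75.5°: 3.5449
θ=145.4°: 1.5400
θ=232.1°: 4.9000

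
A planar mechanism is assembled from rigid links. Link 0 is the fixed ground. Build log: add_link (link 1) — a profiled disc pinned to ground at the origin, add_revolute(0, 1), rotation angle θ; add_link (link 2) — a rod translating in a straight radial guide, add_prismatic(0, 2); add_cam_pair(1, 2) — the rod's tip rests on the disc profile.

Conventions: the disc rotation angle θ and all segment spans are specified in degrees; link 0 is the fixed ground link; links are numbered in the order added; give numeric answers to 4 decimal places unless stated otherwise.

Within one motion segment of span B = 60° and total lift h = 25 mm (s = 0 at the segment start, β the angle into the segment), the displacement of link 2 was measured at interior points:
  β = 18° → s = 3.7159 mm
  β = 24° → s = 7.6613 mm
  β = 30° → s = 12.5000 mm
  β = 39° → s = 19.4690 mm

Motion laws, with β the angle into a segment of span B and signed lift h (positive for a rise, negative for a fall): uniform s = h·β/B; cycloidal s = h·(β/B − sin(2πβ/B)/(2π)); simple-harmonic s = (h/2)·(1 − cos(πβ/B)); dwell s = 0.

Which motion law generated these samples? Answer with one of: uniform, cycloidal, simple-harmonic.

candidates at β/B = r: uniform s = h·r (linear in β); cycloidal s = h·(r − sin(2πr)/(2π)); simple-harmonic s = (h/2)(1 − cos(πr))
β=18°: printed 3.7159 | uniform 7.5000, cycloidal 3.7159, simple-harmonic 5.1527
β=24°: printed 7.6613 | uniform 10.0000, cycloidal 7.6613, simple-harmonic 8.6373
β=30°: printed 12.5000 | uniform 12.5000, cycloidal 12.5000, simple-harmonic 12.5000
β=39°: printed 19.4690 | uniform 16.2500, cycloidal 19.4690, simple-harmonic 18.1749
only one law matches every sample → cycloidal

cycloidal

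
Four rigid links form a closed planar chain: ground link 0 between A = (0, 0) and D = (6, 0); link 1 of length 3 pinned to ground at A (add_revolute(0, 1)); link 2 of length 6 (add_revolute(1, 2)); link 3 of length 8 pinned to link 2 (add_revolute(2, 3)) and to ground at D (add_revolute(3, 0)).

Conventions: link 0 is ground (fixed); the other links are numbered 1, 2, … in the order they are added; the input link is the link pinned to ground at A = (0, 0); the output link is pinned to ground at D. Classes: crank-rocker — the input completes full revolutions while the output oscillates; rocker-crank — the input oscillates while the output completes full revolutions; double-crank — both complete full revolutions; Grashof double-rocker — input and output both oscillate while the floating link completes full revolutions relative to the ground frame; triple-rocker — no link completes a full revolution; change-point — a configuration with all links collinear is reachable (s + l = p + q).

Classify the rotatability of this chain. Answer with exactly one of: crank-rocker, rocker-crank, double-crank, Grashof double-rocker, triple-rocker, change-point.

lengths: ground=6, input=3, coupler=6, output=8
sorted: s=3 (shortest), l=8 (longest), p+q=12
s + l = 11 vs p + q = 12
s + l < p + q (Grashof) with shortest = input link → crank-rocker

crank-rocker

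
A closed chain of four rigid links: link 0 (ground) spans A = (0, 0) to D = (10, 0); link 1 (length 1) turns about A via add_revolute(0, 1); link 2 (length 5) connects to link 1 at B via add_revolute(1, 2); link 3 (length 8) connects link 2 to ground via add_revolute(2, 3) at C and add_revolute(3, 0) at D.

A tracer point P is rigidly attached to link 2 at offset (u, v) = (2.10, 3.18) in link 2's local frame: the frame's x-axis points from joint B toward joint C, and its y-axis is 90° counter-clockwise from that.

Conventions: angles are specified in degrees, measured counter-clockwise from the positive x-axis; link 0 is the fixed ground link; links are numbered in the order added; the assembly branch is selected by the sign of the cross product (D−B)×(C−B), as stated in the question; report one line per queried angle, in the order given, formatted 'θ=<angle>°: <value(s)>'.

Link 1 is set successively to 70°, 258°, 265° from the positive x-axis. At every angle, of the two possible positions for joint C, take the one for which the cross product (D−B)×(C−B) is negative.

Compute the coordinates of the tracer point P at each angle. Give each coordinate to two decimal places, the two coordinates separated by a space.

A=(0,0), D=(10.00,0)
θ=70°: B = A + 1.00·(cos70°, sin70°) = (0.3420, 0.9397)
θ=70°: |BD| = 9.7036
θ=70°: circle(B,5.00) ∩ circle(D,8.00): a=2.8422, h=4.1136
θ=70°:   candidates: C₊=(3.5692,4.7587) cross=39.917; C₋=(2.7725,-3.4298) cross=-39.917
θ=70°:   branch - wants cross < 0 → take C=(2.7725,-3.4298) (cross=-39.917)
θ=70°: ex = (C−B)/|BC| = (0.4861,-0.8739); ey = (0.8739,0.4861)
θ=70°: P = B + 2.10·ex + 3.18·ey = (4.1418,0.6503)
θ=258°: B = A + 1.00·(cos258°, sin258°) = (-0.2079, -0.9781)
θ=258°: |BD| = 10.2547
θ=258°: circle(B,5.00) ∩ circle(D,8.00): a=3.2258, h=3.8203
θ=258°:   candidates: C₊=(2.6387,3.1324) cross=39.176; C₋=(3.3675,-4.4733) cross=-39.176
θ=258°:   branch - wants cross < 0 → take C=(3.3675,-4.4733) (cross=-39.176)
θ=258°: ex = (C−B)/|BC| = (0.7151,-0.6990); ey = (0.6990,0.7151)
θ=258°: P = B + 2.10·ex + 3.18·ey = (3.5167,-0.1721)
θ=265°: B = A + 1.00·(cos265°, sin265°) = (-0.0872, -0.9962)
θ=265°: |BD| = 10.1362
θ=265°: circle(B,5.00) ∩ circle(D,8.00): a=3.1443, h=3.8876
θ=265°:   candidates: C₊=(2.6599,3.1816) cross=39.405; C₋=(3.4240,-4.5559) cross=-39.405
θ=265°:   branch - wants cross < 0 → take C=(3.4240,-4.5559) (cross=-39.405)
θ=265°: ex = (C−B)/|BC| = (0.7022,-0.7119); ey = (0.7119,0.7022)
θ=265°: P = B + 2.10·ex + 3.18·ey = (3.6515,-0.2582)

θ=70°: 4.14 0.65
θ=258°: 3.52 -0.17
θ=265°: 3.65 -0.26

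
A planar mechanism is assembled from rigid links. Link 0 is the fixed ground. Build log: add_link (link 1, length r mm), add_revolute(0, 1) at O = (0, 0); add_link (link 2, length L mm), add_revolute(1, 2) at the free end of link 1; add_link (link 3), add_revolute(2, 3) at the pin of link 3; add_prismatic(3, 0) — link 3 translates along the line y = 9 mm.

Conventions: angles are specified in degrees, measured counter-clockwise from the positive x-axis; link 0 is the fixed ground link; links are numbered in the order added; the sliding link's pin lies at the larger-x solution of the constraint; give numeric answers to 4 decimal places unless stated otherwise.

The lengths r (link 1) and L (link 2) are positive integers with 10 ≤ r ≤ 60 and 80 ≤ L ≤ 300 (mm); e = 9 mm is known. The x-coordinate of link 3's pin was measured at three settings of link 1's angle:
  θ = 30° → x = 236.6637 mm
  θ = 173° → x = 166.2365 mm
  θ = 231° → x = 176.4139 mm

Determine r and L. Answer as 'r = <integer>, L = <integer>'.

constraint per measurement: (x − r cos θ)² + (r sin θ − e)² = L²
subtracting the θ₁ and θ₂ equations cancels the r² and L² terms:
r = (x₁² − x₂²) / (2[(x₁cos θ₁ + e sin θ₁) − (x₂cos θ₂ + e sin θ₂)]) = 38.0000 → r = 38
L² = (x₁ − r cos θ₁)² + (r sin θ₁ − e)² = 41615.9919 → L = 204.0000 → L = 204
check at θ₃=231°: x = 176.4139 (printed 176.4139) ✓

r = 38, L = 204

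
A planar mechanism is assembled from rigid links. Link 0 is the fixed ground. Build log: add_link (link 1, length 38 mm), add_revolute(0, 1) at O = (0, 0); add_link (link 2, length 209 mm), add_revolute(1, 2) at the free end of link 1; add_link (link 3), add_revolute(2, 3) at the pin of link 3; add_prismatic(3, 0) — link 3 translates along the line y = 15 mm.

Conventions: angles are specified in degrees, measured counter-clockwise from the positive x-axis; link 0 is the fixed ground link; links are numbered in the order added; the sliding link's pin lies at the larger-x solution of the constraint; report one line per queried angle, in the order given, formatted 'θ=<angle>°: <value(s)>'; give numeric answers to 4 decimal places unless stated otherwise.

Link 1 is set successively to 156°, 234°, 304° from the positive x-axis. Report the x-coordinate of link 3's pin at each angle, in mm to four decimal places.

geometry: r = 38 mm, L = 209 mm, e = 15 mm
θ=156°: crank pin P = (r cos θ, r sin θ) = (-34.714727, 15.455992)
θ=156°: h = r sin θ − e = 15.455992 − 15 = 0.455992
θ=156°: x = r cos θ + √(L² − h²) = -34.714727 + 208.999503 = 174.284775
θ=234°: crank pin P = (r cos θ, r sin θ) = (-22.335840, -30.742646)
θ=234°: h = r sin θ − e = -30.742646 − 15 = -45.742646
θ=234°: x = r cos θ + √(L² − h²) = -22.335840 + 203.932857 = 181.597018
θ=304°: crank pin P = (r cos θ, r sin θ) = (21.249330, -31.503428)
θ=304°: h = r sin θ − e = -31.503428 − 15 = -46.503428
θ=304°: x = r cos θ + √(L² − h²) = 21.249330 + 203.760720 = 225.010051

θ=156°: 174.2848
θ=234°: 181.5970
θ=304°: 225.0101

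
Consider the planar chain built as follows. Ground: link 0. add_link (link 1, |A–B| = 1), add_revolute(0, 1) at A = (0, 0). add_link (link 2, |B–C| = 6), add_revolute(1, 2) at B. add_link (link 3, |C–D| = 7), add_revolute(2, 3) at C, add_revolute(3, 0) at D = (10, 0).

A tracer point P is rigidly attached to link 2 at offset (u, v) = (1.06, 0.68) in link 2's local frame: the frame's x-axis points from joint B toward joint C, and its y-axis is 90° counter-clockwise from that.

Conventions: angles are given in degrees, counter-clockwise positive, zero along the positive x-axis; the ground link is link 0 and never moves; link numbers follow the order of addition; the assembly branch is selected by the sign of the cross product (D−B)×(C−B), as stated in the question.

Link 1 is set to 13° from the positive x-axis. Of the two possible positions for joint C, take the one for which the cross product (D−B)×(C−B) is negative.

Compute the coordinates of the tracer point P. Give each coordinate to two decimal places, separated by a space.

A=(0,0), D=(10.00,0)
B = A + 1.00·(cos13°, sin13°) = (0.9744, 0.2250)
|BD| = 9.0284
circle(B,6.00) ∩ circle(D,7.00): a=3.7943, h=4.6480
  candidates: C₊=(4.8833,4.7769) cross=41.964; C₋=(4.6517,-4.5161) cross=-41.964
  branch - wants cross < 0 → take C=(4.6517,-4.5161) (cross=-41.964)
ex = (C−B)/|BC| = (0.6129,-0.7902); ey = (0.7902,0.6129)
P = B + 1.06·ex + 0.68·ey = (2.1613,-0.1959)

2.16 -0.20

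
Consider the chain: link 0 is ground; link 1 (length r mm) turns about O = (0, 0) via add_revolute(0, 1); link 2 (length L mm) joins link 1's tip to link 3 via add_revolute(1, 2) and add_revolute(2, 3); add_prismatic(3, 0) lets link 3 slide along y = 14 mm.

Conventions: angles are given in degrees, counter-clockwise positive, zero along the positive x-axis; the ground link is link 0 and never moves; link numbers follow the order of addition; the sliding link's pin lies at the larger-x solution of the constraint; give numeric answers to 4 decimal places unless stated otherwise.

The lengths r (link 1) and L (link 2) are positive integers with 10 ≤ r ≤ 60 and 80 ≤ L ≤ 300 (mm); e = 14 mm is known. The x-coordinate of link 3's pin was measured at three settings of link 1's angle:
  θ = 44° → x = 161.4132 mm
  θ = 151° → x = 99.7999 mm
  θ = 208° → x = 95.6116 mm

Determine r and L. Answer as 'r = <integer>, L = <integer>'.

constraint per measurement: (x − r cos θ)² + (r sin θ − e)² = L²
subtracting the θ₁ and θ₂ equations cancels the r² and L² terms:
r = (x₁² − x₂²) / (2[(x₁cos θ₁ + e sin θ₁) − (x₂cos θ₂ + e sin θ₂)]) = 39.0000 → r = 39
L² = (x₁ − r cos θ₁)² + (r sin θ₁ − e)² = 17956.0009 → L = 134.0000 → L = 134
check at θ₃=208°: x = 95.6116 (printed 95.6116) ✓

r = 39, L = 134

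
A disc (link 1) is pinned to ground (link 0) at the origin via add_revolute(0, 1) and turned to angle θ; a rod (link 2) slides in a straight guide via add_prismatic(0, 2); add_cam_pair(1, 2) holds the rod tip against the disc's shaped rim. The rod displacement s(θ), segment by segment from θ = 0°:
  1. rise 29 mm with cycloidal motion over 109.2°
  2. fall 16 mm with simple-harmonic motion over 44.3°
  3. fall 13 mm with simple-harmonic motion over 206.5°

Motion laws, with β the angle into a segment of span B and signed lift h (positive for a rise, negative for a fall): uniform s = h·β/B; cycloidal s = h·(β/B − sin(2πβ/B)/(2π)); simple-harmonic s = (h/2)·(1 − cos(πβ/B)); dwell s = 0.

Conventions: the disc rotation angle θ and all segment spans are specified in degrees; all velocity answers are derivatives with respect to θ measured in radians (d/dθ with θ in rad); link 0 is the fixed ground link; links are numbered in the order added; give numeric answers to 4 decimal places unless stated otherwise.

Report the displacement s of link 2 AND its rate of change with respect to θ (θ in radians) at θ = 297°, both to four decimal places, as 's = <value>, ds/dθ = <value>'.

segment 1 (0° to 109.2°, cycloidal, h = 29) is passed completely: s = 0.0000 + (29) = 29.0000
segment 2 (109.2° to 153.5°, simple-harmonic, h = -16) is passed completely: s = 29.0000 + (-16) = 13.0000
θ = 297° falls in segment 3 (153.5° to 360°, simple-harmonic, h = -13): β = 297 − 153.5 = 143.5°, B = 206.5°; Δs = -13/2·(1 − cos(π·0.6949)) = -10.2361; s = 13.0000 − 10.2361 = 2.7639
velocity in seg [153.5°–360°] (simple-harmonic), θ in radians: β = 143.5° = 2.5045 rad, B = 206.5° = 3.6041 rad; ds/dθ = (πh/(2B)) sin(πβ/B) = (π·(-13)/(2·3.6041)) sin(π·0.6949) = -4.636389 mm/rad

s = 2.7639, ds/dθ = -4.6364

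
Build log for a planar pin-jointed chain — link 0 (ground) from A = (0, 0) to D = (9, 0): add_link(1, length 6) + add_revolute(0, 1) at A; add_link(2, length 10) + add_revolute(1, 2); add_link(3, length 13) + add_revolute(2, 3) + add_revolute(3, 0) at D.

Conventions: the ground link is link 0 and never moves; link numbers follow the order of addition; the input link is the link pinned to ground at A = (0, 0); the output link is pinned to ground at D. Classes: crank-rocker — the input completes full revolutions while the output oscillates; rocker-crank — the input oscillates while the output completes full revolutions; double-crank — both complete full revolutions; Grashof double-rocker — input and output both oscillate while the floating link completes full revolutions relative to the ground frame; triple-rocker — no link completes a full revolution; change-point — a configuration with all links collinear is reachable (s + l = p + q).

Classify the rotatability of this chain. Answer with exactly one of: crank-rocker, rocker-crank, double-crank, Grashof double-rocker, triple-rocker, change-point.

lengths: ground=9, input=6, coupler=10, output=13
sorted: s=6 (shortest), l=13 (longest), p+q=19
s + l = 19 vs p + q = 19
s + l = p + q → change-point (collinear configuration reachable)

change-point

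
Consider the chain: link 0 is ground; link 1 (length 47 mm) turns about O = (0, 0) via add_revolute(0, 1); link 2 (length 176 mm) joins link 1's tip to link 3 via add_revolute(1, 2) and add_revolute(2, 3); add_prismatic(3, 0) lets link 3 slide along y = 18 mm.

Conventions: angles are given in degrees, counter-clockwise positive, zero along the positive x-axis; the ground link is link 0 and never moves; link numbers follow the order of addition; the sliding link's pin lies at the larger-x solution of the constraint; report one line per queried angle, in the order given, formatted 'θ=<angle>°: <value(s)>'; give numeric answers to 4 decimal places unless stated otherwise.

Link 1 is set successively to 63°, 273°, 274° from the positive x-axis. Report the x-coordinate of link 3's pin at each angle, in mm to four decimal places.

geometry: r = 47 mm, L = 176 mm, e = 18 mm
θ=63°: crank pin P = (r cos θ, r sin θ) = (21.337553, 41.877307)
θ=63°: h = r sin θ − e = 41.877307 − 18 = 23.877307
θ=63°: x = r cos θ + √(L² − h²) = 21.337553 + 174.372802 = 195.710356
θ=273°: crank pin P = (r cos θ, r sin θ) = (2.459790, -46.935588)
θ=273°: h = r sin θ − e = -46.935588 − 18 = -64.935588
θ=273°: x = r cos θ + √(L² − h²) = 2.459790 + 163.582913 = 166.042703
θ=274°: crank pin P = (r cos θ, r sin θ) = (3.278554, -46.885510)
θ=274°: h = r sin θ − e = -46.885510 − 18 = -64.885510
θ=274°: x = r cos θ + √(L² − h²) = 3.278554 + 163.602783 = 166.881337

θ=63°: 195.7104
θ=273°: 166.0427
θ=274°: 166.8813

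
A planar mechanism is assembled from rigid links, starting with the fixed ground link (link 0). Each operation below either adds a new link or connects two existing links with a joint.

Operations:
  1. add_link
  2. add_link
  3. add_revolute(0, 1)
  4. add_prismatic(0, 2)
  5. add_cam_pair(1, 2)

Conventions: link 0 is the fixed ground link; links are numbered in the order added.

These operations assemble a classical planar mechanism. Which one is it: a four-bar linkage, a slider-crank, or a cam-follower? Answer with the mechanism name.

links: 3 (incl. ground); joints: 1 revolute, 1 prismatic, 1 higher (cam) pair, forming one closed loop
3 links, revolute + prismatic + higher pair in one loop → cam-follower

cam-follower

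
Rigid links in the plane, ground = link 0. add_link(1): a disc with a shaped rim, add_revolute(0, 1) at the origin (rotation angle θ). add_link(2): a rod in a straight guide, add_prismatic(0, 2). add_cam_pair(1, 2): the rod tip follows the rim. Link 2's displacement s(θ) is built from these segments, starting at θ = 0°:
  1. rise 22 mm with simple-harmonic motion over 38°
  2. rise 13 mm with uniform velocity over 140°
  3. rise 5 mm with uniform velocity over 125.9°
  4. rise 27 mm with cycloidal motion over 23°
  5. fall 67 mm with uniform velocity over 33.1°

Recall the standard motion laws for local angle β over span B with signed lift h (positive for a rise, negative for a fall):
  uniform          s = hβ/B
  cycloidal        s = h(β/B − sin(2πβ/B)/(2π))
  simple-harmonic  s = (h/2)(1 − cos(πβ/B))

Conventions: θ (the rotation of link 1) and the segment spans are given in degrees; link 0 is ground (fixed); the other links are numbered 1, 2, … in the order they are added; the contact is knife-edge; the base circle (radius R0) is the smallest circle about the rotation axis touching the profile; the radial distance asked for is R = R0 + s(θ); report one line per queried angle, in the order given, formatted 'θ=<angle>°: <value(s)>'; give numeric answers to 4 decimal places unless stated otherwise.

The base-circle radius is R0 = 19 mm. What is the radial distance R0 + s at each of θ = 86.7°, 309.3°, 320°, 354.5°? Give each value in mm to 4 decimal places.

segment 1 (0° to 38°, simple-harmonic, h = 22) is passed completely: s = 0.0000 + (22) = 22.0000
θ = 86.7° falls in segment 2 (38° to 178°, uniform, h = 13): β = 86.7 − 38 = 48.7°, B = 140°; Δs = 13·48.7/140 = 4.5221; s = 22.0000 + 4.5221 = 26.5221
segment 2 (38° to 178°, uniform, h = 13) is passed completely: s = 22.0000 + (13) = 35.0000
segment 3 (178° to 303.9°, uniform, h = 5) is passed completely: s = 35.0000 + (5) = 40.0000
θ = 309.3° falls in segment 4 (303.9° to 326.9°, cycloidal, h = 27): β = 309.3 − 303.9 = 5.4°, B = 23°; Δs = 27·(0.2348 − sin(2π·0.2348)/(2π)) = 2.0616; s = 40.0000 + 2.0616 = 42.0616
θ = 320° falls in segment 4 (303.9° to 326.9°, cycloidal, h = 27): β = 320 − 303.9 = 16.1°, B = 23°; Δs = 27·(0.7000 − sin(2π·0.7000)/(2π)) = 22.9869; s = 40.0000 + 22.9869 = 62.9869
segment 4 (303.9° to 326.9°, cycloidal, h = 27) is passed completely: s = 40.0000 + (27) = 67.0000
θ = 354.5° falls in segment 5 (326.9° to 360°, uniform, h = -67): β = 354.5 − 326.9 = 27.6°, B = 33.1°; Δs = -67·27.6/33.1 = -55.8671; s = 67.0000 − 55.8671 = 11.1329
θ=86.7°: R = R0 + s = 19 + 26.5221 = 45.5221
θ=309.3°: R = R0 + s = 19 + 42.0616 = 61.0616
θ=320°: R = R0 + s = 19 + 62.9869 = 81.9869
θ=354.5°: R = R0 + s = 19 + 11.1329 = 30.1329

θ=86.7°: 45.5221
θ=309.3°: 61.0616
θ=320°: 81.9869
θ=354.5°: 30.1329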